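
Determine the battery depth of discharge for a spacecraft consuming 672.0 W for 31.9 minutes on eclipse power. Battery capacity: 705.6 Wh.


E_used = P * t / 60 = 672.0 * 31.9 / 60 = 357.2800 Wh
DOD = E_used / E_total * 100 = 357.2800 / 705.6 * 100
DOD = 50.6349 %

50.6349 %


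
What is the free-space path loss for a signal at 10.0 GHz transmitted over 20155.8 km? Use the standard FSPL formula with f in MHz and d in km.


f = 10.0 GHz = 10000.0000 MHz
d = 20155.8 km
FSPL = 32.44 + 20*log10(10000.0000) + 20*log10(20155.8)
FSPL = 32.44 + 80.0000 + 86.0880
FSPL = 198.5280 dB

198.5280 dB


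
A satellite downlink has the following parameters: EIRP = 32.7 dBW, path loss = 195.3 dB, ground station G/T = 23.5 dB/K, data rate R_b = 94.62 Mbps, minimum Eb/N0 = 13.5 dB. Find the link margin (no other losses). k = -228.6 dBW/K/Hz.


C/N0 = EIRP - FSPL + G/T - k = 32.7 - 195.3 + 23.5 - (-228.6)
C/N0 = 89.5000 dB-Hz
R_b = 94.62 Mbps = 9.462e+07 bps -> 10*log10(R_b) = 79.7598 dB-Hz
Eb/N0 = C/N0 - 10*log10(R_b) = 89.5000 - 79.7598 = 9.7402 dB
Margin = Eb/N0 - Eb/N0_req = 9.7402 - 13.5 = -3.7598 dB (negative margin: link does not close)

-3.7598 dB


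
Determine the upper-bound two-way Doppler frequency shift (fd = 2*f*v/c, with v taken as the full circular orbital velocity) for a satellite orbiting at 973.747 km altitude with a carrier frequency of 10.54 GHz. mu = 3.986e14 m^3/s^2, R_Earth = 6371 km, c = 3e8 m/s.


r = 7.344747e+06 m
v = sqrt(mu/r) = 7366.8229 m/s (worst-case radial velocity)
f = 10.54 GHz = 1.054e+10 Hz
fd = 2*f*v/c = 2*1.054e+10*7366.8229/3.0e+08
fd = 517642.0861 Hz

517642.0861 Hz


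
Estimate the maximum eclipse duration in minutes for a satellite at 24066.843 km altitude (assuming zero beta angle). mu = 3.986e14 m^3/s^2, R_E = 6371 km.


r = 30437.8430 km
T = 880.8070 min
Eclipse fraction = arcsin(R_E/r)/pi = arcsin(6371.0000/30437.8430)/pi
= arcsin(0.2093118)/pi = 0.06712236
Eclipse duration = 0.06712236 * 880.8070 = 59.1219 min

59.1219 minutes


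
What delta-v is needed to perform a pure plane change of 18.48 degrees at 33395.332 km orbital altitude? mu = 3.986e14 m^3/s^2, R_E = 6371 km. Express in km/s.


r = 39766.3320 km = 3.9766332e+07 m
V = sqrt(mu/r) = 3165.9998 m/s
di = 18.48 deg = 0.3225368 rad
dV = 2*V*sin(di/2) = 2*3165.9998*sin(0.1612684)
dV = 1016.7311 m/s = 1.0167 km/s

1.0167 km/s


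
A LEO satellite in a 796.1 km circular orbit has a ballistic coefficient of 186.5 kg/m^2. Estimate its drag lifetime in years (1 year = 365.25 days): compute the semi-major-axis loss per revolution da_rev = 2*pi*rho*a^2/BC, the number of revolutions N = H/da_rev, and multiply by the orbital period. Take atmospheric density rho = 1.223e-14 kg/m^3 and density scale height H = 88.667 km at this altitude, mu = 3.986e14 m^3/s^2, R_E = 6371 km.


a = R_E + alt = 7167.1000 km = 7.1671e+06 m
da_rev = 2*pi*rho*a^2/BC = 2*pi*1.223e-14*(7.1671e+06)^2/186.5 = 0.0211648121 m per revolution
N = H/da_rev = 88667.0000 m / 0.0211648121 m = 4.1893592e+06 revolutions
P = 2*pi*sqrt(a^3/mu) = 6038.4631 s
lifetime = N*P = 4.1893592e+06 * 6038.4631 = 2.5297291e+10 s = 292792.7185 days
years = 292792.7185 / 365.25 = 801.6228 years

801.6228 years


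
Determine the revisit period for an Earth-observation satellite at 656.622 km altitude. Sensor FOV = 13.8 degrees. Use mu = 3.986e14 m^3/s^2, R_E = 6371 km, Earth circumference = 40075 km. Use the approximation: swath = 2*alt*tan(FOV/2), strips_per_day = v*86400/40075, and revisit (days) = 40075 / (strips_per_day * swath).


swath = 2*656.622*tan(0.1204277) = 158.9200 km
v = sqrt(mu/r) = 7531.2047 m/s = 7.5312 km/s
strips/day = v*86400/40075 = 7.5312*86400/40075 = 16.2370
coverage/day = strips * swath = 16.2370 * 158.9200 = 2580.3771 km
revisit = 40075 / 2580.3771 = 15.5307 days

15.5307 days


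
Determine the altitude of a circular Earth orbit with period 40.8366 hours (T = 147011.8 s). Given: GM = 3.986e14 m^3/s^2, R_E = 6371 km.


T = 147011.8 s
r = (mu*T^2/(4*pi^2))^(1/3) = (3.986e14 * 147011.8^2 / (4*pi^2))^(1/3)
r = 6.0204273e+07 m = 60204.2729 km
alt = r - R_E = 60204.2729 - 6371 = 53833.2729 km

53833.2729 km


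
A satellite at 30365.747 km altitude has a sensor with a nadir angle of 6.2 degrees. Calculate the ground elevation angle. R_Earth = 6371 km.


r = R_E + alt = 36736.7470 km
Law of sines in the satellite / Earth-center / ground-point triangle:
  sin(nadir)/R_E = sin(90 + el)/r  =>  cos(el) = (r/R_E)*sin(nadir)
cos(el) = (36736.7470 / 6371.0000) * sin(6.2 deg) = 0.6227507
el = arccos(0.6227507) = 51.4827 deg
(Earth-central angle = 90 - nadir - el = 32.3173 deg)

51.4827 degrees


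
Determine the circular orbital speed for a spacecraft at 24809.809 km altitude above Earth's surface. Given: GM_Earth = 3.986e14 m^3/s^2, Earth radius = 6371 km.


r = R_E + alt = 6371.0 + 24809.809 = 31180.8090 km = 3.1180809e+07 m
v = sqrt(mu/r) = sqrt(3.986e14 / 3.1180809e+07) = 3575.4027 m/s = 3.5754 km/s

3.5754 km/s


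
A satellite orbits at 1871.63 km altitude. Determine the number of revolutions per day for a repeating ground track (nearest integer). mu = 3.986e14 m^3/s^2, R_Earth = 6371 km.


r = 8.24263e+06 m
T = 2*pi*sqrt(r^3/mu) = 7447.4900 s = 124.1248 min
revs/day = 1440 / 124.1248 = 11.6012
Rounded: 12 revolutions per day

12 revolutions per day


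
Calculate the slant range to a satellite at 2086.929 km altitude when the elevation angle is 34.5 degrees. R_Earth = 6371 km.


h = 2086.929 km, el = 34.5 deg
d = -R_E*sin(el) + sqrt((R_E*sin(el))^2 + 2*R_E*h + h^2)
d = -6371.0000*sin(0.6021386) + sqrt((6371.0000*0.5664062)^2 + 2*6371.0000*2086.929 + 2086.929^2)
d = 3022.3179 km

3022.3179 km


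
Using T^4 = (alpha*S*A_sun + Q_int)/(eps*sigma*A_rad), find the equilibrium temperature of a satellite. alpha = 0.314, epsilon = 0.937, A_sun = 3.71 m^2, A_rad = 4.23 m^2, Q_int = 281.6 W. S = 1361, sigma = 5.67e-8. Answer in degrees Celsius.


Numerator = alpha*S*A_sun + Q_int = 0.314*1361*3.71 + 281.6 = 1867.0833 W
Denominator = eps*sigma*A_rad = 0.937*5.67e-8*4.23 = 2.2473102e-07 W/K^4
T^4 = 8.3080803e+09 K^4
T = 301.9084 K = 28.7584 C

28.7584 degrees Celsius


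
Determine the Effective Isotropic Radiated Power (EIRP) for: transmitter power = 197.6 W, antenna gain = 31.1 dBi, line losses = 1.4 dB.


Pt = 197.6 W = 22.9579 dBW
EIRP = Pt_dBW + Gt - losses = 22.9579 + 31.1 - 1.4 = 52.6579 dBW

52.6579 dBW


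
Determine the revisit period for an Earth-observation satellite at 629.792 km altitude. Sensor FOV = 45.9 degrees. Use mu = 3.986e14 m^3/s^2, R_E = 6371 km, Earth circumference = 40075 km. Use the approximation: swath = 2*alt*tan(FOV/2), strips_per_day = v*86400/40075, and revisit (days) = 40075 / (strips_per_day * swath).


swath = 2*629.792*tan(0.4005531) = 533.3649 km
v = sqrt(mu/r) = 7545.6223 m/s = 7.5456 km/s
strips/day = v*86400/40075 = 7.5456*86400/40075 = 16.2680
coverage/day = strips * swath = 16.2680 * 533.3649 = 8676.8027 km
revisit = 40075 / 8676.8027 = 4.6186 days

4.6186 days


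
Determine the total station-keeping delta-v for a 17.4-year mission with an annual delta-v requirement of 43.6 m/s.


dV = rate * years = 43.6 * 17.4
dV = 758.6400 m/s

758.6400 m/s


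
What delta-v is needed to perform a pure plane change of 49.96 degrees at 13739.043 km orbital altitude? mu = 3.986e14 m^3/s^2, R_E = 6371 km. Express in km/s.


r = 20110.0430 km = 2.0110043e+07 m
V = sqrt(mu/r) = 4452.0717 m/s
di = 49.96 deg = 0.8719665 rad
dV = 2*V*sin(di/2) = 2*4452.0717*sin(0.4359832)
dV = 3760.2364 m/s = 3.7602 km/s

3.7602 km/s


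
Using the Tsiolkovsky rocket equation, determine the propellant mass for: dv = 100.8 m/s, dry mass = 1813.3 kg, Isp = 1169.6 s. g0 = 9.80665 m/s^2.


ve = Isp * g0 = 1169.6 * 9.80665 = 11469.857840 m/s
mass ratio = exp(dv/ve) = exp(100.8/11469.857840) = 1.00882698
m_prop = m_dry * (mr - 1) = 1813.3 * (1.00882698 - 1)
m_prop = 16.0060 kg

16.0060 kg


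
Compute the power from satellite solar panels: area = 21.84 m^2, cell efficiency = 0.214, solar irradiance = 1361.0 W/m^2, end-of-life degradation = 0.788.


P = area * eta * S * degradation
P = 21.84 * 0.214 * 1361.0 * 0.788
P = 5012.4580 W

5012.4580 W


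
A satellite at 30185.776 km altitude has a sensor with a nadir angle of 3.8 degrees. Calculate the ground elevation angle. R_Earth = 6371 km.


r = R_E + alt = 36556.7760 km
Law of sines in the satellite / Earth-center / ground-point triangle:
  sin(nadir)/R_E = sin(90 + el)/r  =>  cos(el) = (r/R_E)*sin(nadir)
cos(el) = (36556.7760 / 6371.0000) * sin(3.8 deg) = 0.3802794
el = arccos(0.3802794) = 67.6490 deg
(Earth-central angle = 90 - nadir - el = 18.5510 deg)

67.6490 degrees


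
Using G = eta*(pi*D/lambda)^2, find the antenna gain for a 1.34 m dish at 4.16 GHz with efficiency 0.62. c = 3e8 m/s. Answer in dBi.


lambda = c/f = 3e8 / 4.16e+09 = 0.07211538 m
G = eta*(pi*D/lambda)^2 = 0.62*(pi*1.34/0.07211538)^2
G = 2112.7358 (linear)
G = 10*log10(2112.7358) = 33.2485 dBi

33.2485 dBi


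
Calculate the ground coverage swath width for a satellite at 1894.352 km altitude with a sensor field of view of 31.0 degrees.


FOV = 31.0 deg = 0.5410521 rad
swath = 2 * alt * tan(FOV/2) = 2 * 1894.352 * tan(0.270526)
swath = 2 * 1894.352 * 0.2773245
swath = 1050.7006 km

1050.7006 km


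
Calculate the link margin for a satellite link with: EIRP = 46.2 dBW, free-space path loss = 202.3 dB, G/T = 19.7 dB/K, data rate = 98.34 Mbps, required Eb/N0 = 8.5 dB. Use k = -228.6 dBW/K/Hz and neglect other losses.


C/N0 = EIRP - FSPL + G/T - k = 46.2 - 202.3 + 19.7 - (-228.6)
C/N0 = 92.2000 dB-Hz
R_b = 98.34 Mbps = 9.834e+07 bps -> 10*log10(R_b) = 79.9273 dB-Hz
Eb/N0 = C/N0 - 10*log10(R_b) = 92.2000 - 79.9273 = 12.2727 dB
Margin = Eb/N0 - Eb/N0_req = 12.2727 - 8.5 = 3.7727 dB (link closes)

3.7727 dB


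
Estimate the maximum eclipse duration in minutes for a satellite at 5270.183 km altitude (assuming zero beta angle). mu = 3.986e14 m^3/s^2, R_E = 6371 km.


r = 11641.1830 km
T = 208.3318 min
Eclipse fraction = arcsin(R_E/r)/pi = arcsin(6371.0000/11641.1830)/pi
= arcsin(0.5472811)/pi = 0.1843372
Eclipse duration = 0.1843372 * 208.3318 = 38.4033 min

38.4033 minutes


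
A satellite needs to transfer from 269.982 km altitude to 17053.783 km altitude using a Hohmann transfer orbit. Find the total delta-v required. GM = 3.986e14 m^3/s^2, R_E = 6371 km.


r1 = 6640.9820 km = 6.640982e+06 m
r2 = 23424.7830 km = 2.3424783e+07 m
dv1 = sqrt(mu/r1)*(sqrt(2*r2/(r1+r2)) - 1) = 1923.6125 m/s
dv2 = sqrt(mu/r2)*(1 - sqrt(2*r1/(r1+r2))) = 1383.3281 m/s
total dv = |dv1| + |dv2| = 1923.6125 + 1383.3281 = 3306.9405 m/s = 3.3069 km/s

3.3069 km/s


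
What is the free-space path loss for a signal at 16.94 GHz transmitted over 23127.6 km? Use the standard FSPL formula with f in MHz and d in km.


f = 16.94 GHz = 16940.0000 MHz
d = 23127.6 km
FSPL = 32.44 + 20*log10(16940.0000) + 20*log10(23127.6)
FSPL = 32.44 + 84.5783 + 87.2826
FSPL = 204.3009 dB

204.3009 dB


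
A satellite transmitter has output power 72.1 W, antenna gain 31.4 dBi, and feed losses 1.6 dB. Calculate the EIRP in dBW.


Pt = 72.1 W = 18.5794 dBW
EIRP = Pt_dBW + Gt - losses = 18.5794 + 31.4 - 1.6 = 48.3794 dBW

48.3794 dBW


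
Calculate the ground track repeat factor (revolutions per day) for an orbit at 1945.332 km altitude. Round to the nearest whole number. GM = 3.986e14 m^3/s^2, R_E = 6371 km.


r = 8.316332e+06 m
T = 2*pi*sqrt(r^3/mu) = 7547.6013 s = 125.7934 min
revs/day = 1440 / 125.7934 = 11.4473
Rounded: 11 revolutions per day

11 revolutions per day


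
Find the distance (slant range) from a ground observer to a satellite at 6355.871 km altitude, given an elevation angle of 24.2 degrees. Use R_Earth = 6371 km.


h = 6355.871 km, el = 24.2 deg
d = -R_E*sin(el) + sqrt((R_E*sin(el))^2 + 2*R_E*h + h^2)
d = -6371.0000*sin(0.4223697) + sqrt((6371.0000*0.409923)^2 + 2*6371.0000*6355.871 + 6355.871^2)
d = 8711.1080 km

8711.1080 km


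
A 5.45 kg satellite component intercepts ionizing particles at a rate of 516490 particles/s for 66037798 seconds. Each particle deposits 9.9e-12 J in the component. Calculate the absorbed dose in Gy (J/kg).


Total energy deposited = rate * time * E_per
  = 516490 * 66037798 * 9.9e-12 = 337.6678 J
Dose = E_total / mass = 337.6678 / 5.45
Dose = 61.9574 Gy

61.9574 Gy


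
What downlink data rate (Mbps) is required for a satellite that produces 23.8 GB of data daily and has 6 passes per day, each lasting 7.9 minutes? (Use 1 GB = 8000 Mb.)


total contact time = 6 * 7.9 * 60 = 2844.0000 s
data = 23.8 GB = 190400.0000 Mb
rate = 190400.0000 / 2844.0000 = 66.9480 Mbps

66.9480 Mbps


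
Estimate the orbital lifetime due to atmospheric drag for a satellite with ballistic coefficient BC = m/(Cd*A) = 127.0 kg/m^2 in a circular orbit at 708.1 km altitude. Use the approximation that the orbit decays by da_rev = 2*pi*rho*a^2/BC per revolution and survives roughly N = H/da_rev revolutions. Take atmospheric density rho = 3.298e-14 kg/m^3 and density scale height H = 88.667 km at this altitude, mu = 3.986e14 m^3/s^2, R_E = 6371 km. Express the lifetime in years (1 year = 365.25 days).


a = R_E + alt = 7079.1000 km = 7.0791e+06 m
da_rev = 2*pi*rho*a^2/BC = 2*pi*3.298e-14*(7.0791e+06)^2/127.0 = 0.0817679092 m per revolution
N = H/da_rev = 88667.0000 m / 0.0817679092 m = 1.0843741e+06 revolutions
P = 2*pi*sqrt(a^3/mu) = 5927.5918 s
lifetime = N*P = 1.0843741e+06 * 5927.5918 = 6.4277269e+09 s = 74394.9868 days
years = 74394.9868 / 365.25 = 203.6824 years

203.6824 years


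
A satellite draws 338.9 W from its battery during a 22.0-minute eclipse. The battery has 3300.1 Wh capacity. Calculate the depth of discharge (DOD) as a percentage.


E_used = P * t / 60 = 338.9 * 22.0 / 60 = 124.2633 Wh
DOD = E_used / E_total * 100 = 124.2633 / 3300.1 * 100
DOD = 3.7654 %

3.7654 %


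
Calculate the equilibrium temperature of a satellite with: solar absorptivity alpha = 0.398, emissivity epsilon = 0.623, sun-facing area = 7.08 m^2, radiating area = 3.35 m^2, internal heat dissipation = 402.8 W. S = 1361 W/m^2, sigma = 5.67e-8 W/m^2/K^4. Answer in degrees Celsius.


Numerator = alpha*S*A_sun + Q_int = 0.398*1361*7.08 + 402.8 = 4237.8802 W
Denominator = eps*sigma*A_rad = 0.623*5.67e-8*3.35 = 1.1833573e-07 W/K^4
T^4 = 3.5812346e+10 K^4
T = 435.0190 K = 161.8690 C

161.8690 degrees Celsius


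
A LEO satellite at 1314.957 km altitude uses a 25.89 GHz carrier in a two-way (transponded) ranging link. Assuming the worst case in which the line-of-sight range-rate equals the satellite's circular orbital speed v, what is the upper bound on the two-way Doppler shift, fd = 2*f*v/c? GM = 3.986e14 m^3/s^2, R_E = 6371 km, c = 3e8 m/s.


r = 7.685957e+06 m
v = sqrt(mu/r) = 7201.4454 m/s (worst-case radial velocity)
f = 25.89 GHz = 2.589e+10 Hz
fd = 2*f*v/c = 2*2.589e+10*7201.4454/3.0e+08
fd = 1.2429695e+06 Hz

1.2430e+06 Hz


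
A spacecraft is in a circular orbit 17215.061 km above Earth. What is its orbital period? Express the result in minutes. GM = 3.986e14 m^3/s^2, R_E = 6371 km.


r = 23586.0610 km = 2.3586061e+07 m
T = 2*pi*sqrt(r^3/mu) = 2*pi*sqrt(1.3120979e+22 / 3.986e14)
T = 36049.0934 s = 600.8182 min

600.8182 minutes


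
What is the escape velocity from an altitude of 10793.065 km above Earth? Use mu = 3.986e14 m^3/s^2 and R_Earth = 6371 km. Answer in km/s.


r = 6371.0 + 10793.065 = 17164.0650 km = 1.7164065e+07 m
v_esc = sqrt(2*mu/r) = sqrt(2*3.986e14 / 1.7164065e+07)
v_esc = 6815.1210 m/s = 6.8151 km/s

6.8151 km/s


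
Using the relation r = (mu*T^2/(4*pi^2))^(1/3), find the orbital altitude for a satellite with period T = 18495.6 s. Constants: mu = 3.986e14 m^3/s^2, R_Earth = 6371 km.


T = 18495.6 s
r = (mu*T^2/(4*pi^2))^(1/3) = (3.986e14 * 18495.6^2 / (4*pi^2))^(1/3)
r = 1.5116044e+07 m = 15116.0436 km
alt = r - R_E = 15116.0436 - 6371 = 8745.0436 km

8745.0436 km


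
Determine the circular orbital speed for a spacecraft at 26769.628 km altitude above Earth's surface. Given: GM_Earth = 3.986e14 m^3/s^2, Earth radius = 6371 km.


r = R_E + alt = 6371.0 + 26769.628 = 33140.6280 km = 3.3140628e+07 m
v = sqrt(mu/r) = sqrt(3.986e14 / 3.3140628e+07) = 3468.0734 m/s = 3.4681 km/s

3.4681 km/s


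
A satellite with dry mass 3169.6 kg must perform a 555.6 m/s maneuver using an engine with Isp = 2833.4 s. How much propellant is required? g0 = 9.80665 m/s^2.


ve = Isp * g0 = 2833.4 * 9.80665 = 27786.162110 m/s
mass ratio = exp(dv/ve) = exp(555.6/27786.162110) = 1.02019682
m_prop = m_dry * (mr - 1) = 3169.6 * (1.02019682 - 1)
m_prop = 64.0158 kg

64.0158 kg


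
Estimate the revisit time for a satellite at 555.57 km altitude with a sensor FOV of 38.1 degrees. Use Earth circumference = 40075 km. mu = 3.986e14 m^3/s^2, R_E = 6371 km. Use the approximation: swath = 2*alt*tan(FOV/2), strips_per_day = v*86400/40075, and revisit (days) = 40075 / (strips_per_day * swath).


swath = 2*555.57*tan(0.3324852) = 383.6811 km
v = sqrt(mu/r) = 7585.9423 m/s = 7.5859 km/s
strips/day = v*86400/40075 = 7.5859*86400/40075 = 16.3550
coverage/day = strips * swath = 16.3550 * 383.6811 = 6275.0932 km
revisit = 40075 / 6275.0932 = 6.3864 days

6.3864 days


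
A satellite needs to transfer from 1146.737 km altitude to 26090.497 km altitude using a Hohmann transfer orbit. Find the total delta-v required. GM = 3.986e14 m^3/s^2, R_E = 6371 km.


r1 = 7517.7370 km = 7.517737e+06 m
r2 = 32461.4970 km = 3.2461497e+07 m
dv1 = sqrt(mu/r1)*(sqrt(2*r2/(r1+r2)) - 1) = 1997.5561 m/s
dv2 = sqrt(mu/r2)*(1 - sqrt(2*r1/(r1+r2))) = 1355.2166 m/s
total dv = |dv1| + |dv2| = 1997.5561 + 1355.2166 = 3352.7727 m/s = 3.3528 km/s

3.3528 km/s


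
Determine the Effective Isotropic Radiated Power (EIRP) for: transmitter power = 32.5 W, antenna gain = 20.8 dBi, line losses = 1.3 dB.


Pt = 32.5 W = 15.1188 dBW
EIRP = Pt_dBW + Gt - losses = 15.1188 + 20.8 - 1.3 = 34.6188 dBW

34.6188 dBW


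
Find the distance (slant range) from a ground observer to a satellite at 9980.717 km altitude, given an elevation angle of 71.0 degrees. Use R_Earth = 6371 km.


h = 9980.717 km, el = 71.0 deg
d = -R_E*sin(el) + sqrt((R_E*sin(el))^2 + 2*R_E*h + h^2)
d = -6371.0000*sin(1.2392) + sqrt((6371.0000*0.9455186)^2 + 2*6371.0000*9980.717 + 9980.717^2)
d = 10195.7302 km

10195.7302 km


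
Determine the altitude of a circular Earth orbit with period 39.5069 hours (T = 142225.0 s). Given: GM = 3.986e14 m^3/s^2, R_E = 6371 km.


T = 142225.0 s
r = (mu*T^2/(4*pi^2))^(1/3) = (3.986e14 * 142225.0^2 / (4*pi^2))^(1/3)
r = 5.8890216e+07 m = 58890.2160 km
alt = r - R_E = 58890.2160 - 6371 = 52519.2160 km

52519.2160 km


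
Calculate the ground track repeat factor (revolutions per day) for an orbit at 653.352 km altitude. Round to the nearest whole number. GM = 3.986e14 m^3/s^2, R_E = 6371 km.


r = 7.024352e+06 m
T = 2*pi*sqrt(r^3/mu) = 5858.9612 s = 97.6494 min
revs/day = 1440 / 97.6494 = 14.7466
Rounded: 15 revolutions per day

15 revolutions per day


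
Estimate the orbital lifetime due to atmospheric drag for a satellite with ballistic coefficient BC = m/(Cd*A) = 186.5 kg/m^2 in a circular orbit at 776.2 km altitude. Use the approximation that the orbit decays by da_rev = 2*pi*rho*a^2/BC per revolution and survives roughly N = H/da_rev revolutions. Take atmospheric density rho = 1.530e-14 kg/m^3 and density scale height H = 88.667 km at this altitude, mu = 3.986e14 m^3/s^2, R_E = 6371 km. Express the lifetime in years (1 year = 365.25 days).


a = R_E + alt = 7147.2000 km = 7.1472e+06 m
da_rev = 2*pi*rho*a^2/BC = 2*pi*1.530e-14*(7.1472e+06)^2/186.5 = 0.0263308169 m per revolution
N = H/da_rev = 88667.0000 m / 0.0263308169 m = 3.3674231e+06 revolutions
P = 2*pi*sqrt(a^3/mu) = 6013.3312 s
lifetime = N*P = 3.3674231e+06 * 6013.3312 = 2.024943e+10 s = 234368.4041 days
years = 234368.4041 / 365.25 = 641.6657 years

641.6657 years


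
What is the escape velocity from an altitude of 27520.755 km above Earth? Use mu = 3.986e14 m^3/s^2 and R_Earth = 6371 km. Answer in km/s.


r = 6371.0 + 27520.755 = 33891.7550 km = 3.3891755e+07 m
v_esc = sqrt(2*mu/r) = sqrt(2*3.986e14 / 3.3891755e+07)
v_esc = 4849.9428 m/s = 4.8499 km/s

4.8499 km/s


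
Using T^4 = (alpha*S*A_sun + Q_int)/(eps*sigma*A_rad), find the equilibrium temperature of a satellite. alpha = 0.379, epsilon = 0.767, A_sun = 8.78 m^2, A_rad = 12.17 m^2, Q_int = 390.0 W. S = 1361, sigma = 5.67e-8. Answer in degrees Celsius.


Numerator = alpha*S*A_sun + Q_int = 0.379*1361*8.78 + 390.0 = 4918.8908 W
Denominator = eps*sigma*A_rad = 0.767*5.67e-8*12.17 = 5.2925991e-07 W/K^4
T^4 = 9.293904e+09 K^4
T = 310.4914 K = 37.3414 C

37.3414 degrees Celsius


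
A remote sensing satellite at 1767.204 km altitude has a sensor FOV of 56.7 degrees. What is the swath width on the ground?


FOV = 56.7 deg = 0.9896017 rad
swath = 2 * alt * tan(FOV/2) = 2 * 1767.204 * tan(0.4948008)
swath = 2 * 1767.204 * 0.5395707
swath = 1907.0631 km

1907.0631 km


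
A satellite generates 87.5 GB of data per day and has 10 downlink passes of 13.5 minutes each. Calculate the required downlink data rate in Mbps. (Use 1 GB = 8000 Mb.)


total contact time = 10 * 13.5 * 60 = 8100.0000 s
data = 87.5 GB = 700000.0000 Mb
rate = 700000.0000 / 8100.0000 = 86.4198 Mbps

86.4198 Mbps


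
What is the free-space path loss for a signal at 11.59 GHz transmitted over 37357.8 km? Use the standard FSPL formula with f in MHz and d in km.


f = 11.59 GHz = 11590.0000 MHz
d = 37357.8 km
FSPL = 32.44 + 20*log10(11590.0000) + 20*log10(37357.8)
FSPL = 32.44 + 81.2817 + 91.4476
FSPL = 205.1693 dB

205.1693 dB


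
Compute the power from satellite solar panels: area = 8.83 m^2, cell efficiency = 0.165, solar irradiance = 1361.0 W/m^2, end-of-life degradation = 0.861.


P = area * eta * S * degradation
P = 8.83 * 0.165 * 1361.0 * 0.861
P = 1707.2846 W

1707.2846 W


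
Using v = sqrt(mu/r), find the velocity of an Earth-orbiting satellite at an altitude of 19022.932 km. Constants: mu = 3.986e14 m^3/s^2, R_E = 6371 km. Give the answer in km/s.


r = R_E + alt = 6371.0 + 19022.932 = 25393.9320 km = 2.5393932e+07 m
v = sqrt(mu/r) = sqrt(3.986e14 / 2.5393932e+07) = 3961.9015 m/s = 3.9619 km/s

3.9619 km/s


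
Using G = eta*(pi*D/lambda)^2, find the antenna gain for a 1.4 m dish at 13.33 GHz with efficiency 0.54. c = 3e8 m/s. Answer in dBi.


lambda = c/f = 3e8 / 1.333e+10 = 0.02250563 m
G = eta*(pi*D/lambda)^2 = 0.54*(pi*1.4/0.02250563)^2
G = 20623.7372 (linear)
G = 10*log10(20623.7372) = 43.1437 dBi

43.1437 dBi


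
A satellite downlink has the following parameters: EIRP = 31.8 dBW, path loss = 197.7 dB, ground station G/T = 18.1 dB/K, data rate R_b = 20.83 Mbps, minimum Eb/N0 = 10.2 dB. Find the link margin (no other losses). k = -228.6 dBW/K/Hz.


C/N0 = EIRP - FSPL + G/T - k = 31.8 - 197.7 + 18.1 - (-228.6)
C/N0 = 80.8000 dB-Hz
R_b = 20.83 Mbps = 2.083e+07 bps -> 10*log10(R_b) = 73.1869 dB-Hz
Eb/N0 = C/N0 - 10*log10(R_b) = 80.8000 - 73.1869 = 7.6131 dB
Margin = Eb/N0 - Eb/N0_req = 7.6131 - 10.2 = -2.5869 dB (negative margin: link does not close)

-2.5869 dB


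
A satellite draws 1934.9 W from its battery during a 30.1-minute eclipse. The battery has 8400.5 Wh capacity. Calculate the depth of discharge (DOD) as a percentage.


E_used = P * t / 60 = 1934.9 * 30.1 / 60 = 970.6748 Wh
DOD = E_used / E_total * 100 = 970.6748 / 8400.5 * 100
DOD = 11.5550 %

11.5550 %


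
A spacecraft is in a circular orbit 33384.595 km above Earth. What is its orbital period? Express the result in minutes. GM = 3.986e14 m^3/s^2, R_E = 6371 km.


r = 39755.5950 km = 3.9755595e+07 m
T = 2*pi*sqrt(r^3/mu) = 2*pi*sqrt(6.2834009e+22 / 3.986e14)
T = 78887.5753 s = 1314.7929 min

1314.7929 minutes


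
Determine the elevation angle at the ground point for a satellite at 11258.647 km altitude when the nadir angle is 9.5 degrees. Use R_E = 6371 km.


r = R_E + alt = 17629.6470 km
Law of sines in the satellite / Earth-center / ground-point triangle:
  sin(nadir)/R_E = sin(90 + el)/r  =>  cos(el) = (r/R_E)*sin(nadir)
cos(el) = (17629.6470 / 6371.0000) * sin(9.5 deg) = 0.456715
el = arccos(0.456715) = 62.8247 deg
(Earth-central angle = 90 - nadir - el = 17.6753 deg)

62.8247 degrees


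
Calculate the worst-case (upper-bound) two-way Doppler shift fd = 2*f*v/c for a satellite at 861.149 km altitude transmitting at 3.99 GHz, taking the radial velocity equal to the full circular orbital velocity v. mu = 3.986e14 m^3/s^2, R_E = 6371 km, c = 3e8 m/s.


r = 7.232149e+06 m
v = sqrt(mu/r) = 7423.9487 m/s (worst-case radial velocity)
f = 3.99 GHz = 3.99e+09 Hz
fd = 2*f*v/c = 2*3.99e+09*7423.9487/3.0e+08
fd = 197477.0365 Hz

197477.0365 Hz


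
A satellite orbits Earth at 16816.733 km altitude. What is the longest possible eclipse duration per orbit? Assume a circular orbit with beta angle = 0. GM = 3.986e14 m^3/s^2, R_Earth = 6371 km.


r = 23187.7330 km
T = 585.6625 min
Eclipse fraction = arcsin(R_E/r)/pi = arcsin(6371.0000/23187.7330)/pi
= arcsin(0.2747573)/pi = 0.08859752
Eclipse duration = 0.08859752 * 585.6625 = 51.8882 min

51.8882 minutes


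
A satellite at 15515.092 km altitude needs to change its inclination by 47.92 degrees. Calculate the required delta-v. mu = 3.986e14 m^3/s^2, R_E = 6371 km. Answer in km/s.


r = 21886.0920 km = 2.1886092e+07 m
V = sqrt(mu/r) = 4267.6082 m/s
di = 47.92 deg = 0.8363618 rad
dV = 2*V*sin(di/2) = 2*4267.6082*sin(0.4181809)
dV = 3466.1408 m/s = 3.4661 km/s

3.4661 km/s


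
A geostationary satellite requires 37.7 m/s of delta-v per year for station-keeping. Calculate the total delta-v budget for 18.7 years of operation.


dV = rate * years = 37.7 * 18.7
dV = 704.9900 m/s

704.9900 m/s


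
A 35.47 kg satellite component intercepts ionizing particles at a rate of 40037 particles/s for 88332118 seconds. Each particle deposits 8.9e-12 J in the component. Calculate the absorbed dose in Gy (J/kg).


Total energy deposited = rate * time * E_per
  = 40037 * 88332118 * 8.9e-12 = 31.4753 J
Dose = E_total / mass = 31.4753 / 35.47
Dose = 0.8873787 Gy

0.8874 Gy


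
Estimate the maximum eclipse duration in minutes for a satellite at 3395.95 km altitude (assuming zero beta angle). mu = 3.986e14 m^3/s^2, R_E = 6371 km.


r = 9766.9500 km
T = 160.1026 min
Eclipse fraction = arcsin(R_E/r)/pi = arcsin(6371.0000/9766.9500)/pi
= arcsin(0.6523019)/pi = 0.2261966
Eclipse duration = 0.2261966 * 160.1026 = 36.2147 min

36.2147 minutes


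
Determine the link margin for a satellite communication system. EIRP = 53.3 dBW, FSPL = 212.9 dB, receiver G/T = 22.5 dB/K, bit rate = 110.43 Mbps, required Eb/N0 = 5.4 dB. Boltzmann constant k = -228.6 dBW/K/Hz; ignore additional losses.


C/N0 = EIRP - FSPL + G/T - k = 53.3 - 212.9 + 22.5 - (-228.6)
C/N0 = 91.5000 dB-Hz
R_b = 110.43 Mbps = 1.1043e+08 bps -> 10*log10(R_b) = 80.4309 dB-Hz
Eb/N0 = C/N0 - 10*log10(R_b) = 91.5000 - 80.4309 = 11.0691 dB
Margin = Eb/N0 - Eb/N0_req = 11.0691 - 5.4 = 5.6691 dB (link closes)

5.6691 dB


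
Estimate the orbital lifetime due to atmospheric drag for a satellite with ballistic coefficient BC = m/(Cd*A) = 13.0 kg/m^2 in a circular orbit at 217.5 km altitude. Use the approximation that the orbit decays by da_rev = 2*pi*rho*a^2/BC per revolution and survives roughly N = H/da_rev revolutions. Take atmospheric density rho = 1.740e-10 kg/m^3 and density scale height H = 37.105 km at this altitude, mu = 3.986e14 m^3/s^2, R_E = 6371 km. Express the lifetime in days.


a = R_E + alt = 6588.5000 km = 6.5885e+06 m
da_rev = 2*pi*rho*a^2/BC = 2*pi*1.740e-10*(6.5885e+06)^2/13.0 = 3650.554738 m per revolution
N = H/da_rev = 37105.0000 m / 3650.554738 m = 10.1642 revolutions
P = 2*pi*sqrt(a^3/mu) = 5322.1982 s
lifetime = N*P = 10.1642 * 5322.1982 = 54095.9333 s = 0.6261103 days

0.6261 days


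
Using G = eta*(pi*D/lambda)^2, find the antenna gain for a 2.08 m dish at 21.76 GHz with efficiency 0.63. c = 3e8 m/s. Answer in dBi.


lambda = c/f = 3e8 / 2.176e+10 = 0.01378676 m
G = eta*(pi*D/lambda)^2 = 0.63*(pi*2.08/0.01378676)^2
G = 141527.9569 (linear)
G = 10*log10(141527.9569) = 51.5084 dBi

51.5084 dBi


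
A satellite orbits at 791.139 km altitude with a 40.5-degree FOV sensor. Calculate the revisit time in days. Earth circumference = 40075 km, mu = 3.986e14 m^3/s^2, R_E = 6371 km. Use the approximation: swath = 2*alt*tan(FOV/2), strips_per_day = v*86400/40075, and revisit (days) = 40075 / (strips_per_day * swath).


swath = 2*791.139*tan(0.3534292) = 583.7332 km
v = sqrt(mu/r) = 7460.1451 m/s = 7.4601 km/s
strips/day = v*86400/40075 = 7.4601*86400/40075 = 16.0838
coverage/day = strips * swath = 16.0838 * 583.7332 = 9388.6221 km
revisit = 40075 / 9388.6221 = 4.2685 days

4.2685 days


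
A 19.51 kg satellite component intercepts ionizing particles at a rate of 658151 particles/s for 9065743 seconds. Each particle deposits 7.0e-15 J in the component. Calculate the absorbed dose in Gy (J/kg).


Total energy deposited = rate * time * E_per
  = 658151 * 9065743 * 7.0e-15 = 0.04176639 J
Dose = E_total / mass = 0.04176639 / 19.51
Dose = 0.002140769 Gy

0.0021 Gy


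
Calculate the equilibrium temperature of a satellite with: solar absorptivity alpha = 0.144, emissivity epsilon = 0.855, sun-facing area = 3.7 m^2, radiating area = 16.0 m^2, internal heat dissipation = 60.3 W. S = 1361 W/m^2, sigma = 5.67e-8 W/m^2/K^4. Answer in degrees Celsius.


Numerator = alpha*S*A_sun + Q_int = 0.144*1361*3.7 + 60.3 = 785.4408 W
Denominator = eps*sigma*A_rad = 0.855*5.67e-8*16.0 = 7.75656e-07 W/K^4
T^4 = 1.0126149e+09 K^4
T = 178.3861 K = -94.7639 C

-94.7639 degrees Celsius


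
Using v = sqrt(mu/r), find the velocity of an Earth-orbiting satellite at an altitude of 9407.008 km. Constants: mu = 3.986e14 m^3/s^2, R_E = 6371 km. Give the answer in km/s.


r = R_E + alt = 6371.0 + 9407.008 = 15778.0080 km = 1.5778008e+07 m
v = sqrt(mu/r) = sqrt(3.986e14 / 1.5778008e+07) = 5026.2324 m/s = 5.0262 km/s

5.0262 km/s


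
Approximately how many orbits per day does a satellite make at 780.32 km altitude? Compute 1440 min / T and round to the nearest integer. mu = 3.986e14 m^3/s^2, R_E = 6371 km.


r = 7.15132e+06 m
T = 2*pi*sqrt(r^3/mu) = 6018.5315 s = 100.3089 min
revs/day = 1440 / 100.3089 = 14.3557
Rounded: 14 revolutions per day

14 revolutions per day


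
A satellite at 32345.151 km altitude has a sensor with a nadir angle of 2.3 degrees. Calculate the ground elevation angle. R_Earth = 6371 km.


r = R_E + alt = 38716.1510 km
Law of sines in the satellite / Earth-center / ground-point triangle:
  sin(nadir)/R_E = sin(90 + el)/r  =>  cos(el) = (r/R_E)*sin(nadir)
cos(el) = (38716.1510 / 6371.0000) * sin(2.3 deg) = 0.2438783
el = arccos(0.2438783) = 75.8844 deg
(Earth-central angle = 90 - nadir - el = 11.8156 deg)

75.8844 degrees


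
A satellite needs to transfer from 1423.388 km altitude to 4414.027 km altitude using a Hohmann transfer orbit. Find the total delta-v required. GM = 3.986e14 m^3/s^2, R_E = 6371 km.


r1 = 7794.3880 km = 7.794388e+06 m
r2 = 10785.0270 km = 1.0785027e+07 m
dv1 = sqrt(mu/r1)*(sqrt(2*r2/(r1+r2)) - 1) = 554.0801 m/s
dv2 = sqrt(mu/r2)*(1 - sqrt(2*r1/(r1+r2))) = 510.7367 m/s
total dv = |dv1| + |dv2| = 554.0801 + 510.7367 = 1064.8168 m/s = 1.0648 km/s

1.0648 km/s


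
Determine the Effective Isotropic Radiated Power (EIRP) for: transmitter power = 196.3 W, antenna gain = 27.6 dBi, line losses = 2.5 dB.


Pt = 196.3 W = 22.9292 dBW
EIRP = Pt_dBW + Gt - losses = 22.9292 + 27.6 - 2.5 = 48.0292 dBW

48.0292 dBW


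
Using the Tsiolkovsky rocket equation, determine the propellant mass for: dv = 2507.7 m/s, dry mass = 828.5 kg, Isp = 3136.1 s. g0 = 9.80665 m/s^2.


ve = Isp * g0 = 3136.1 * 9.80665 = 30754.635065 m/s
mass ratio = exp(dv/ve) = exp(2507.7/30754.635065) = 1.08495545
m_prop = m_dry * (mr - 1) = 828.5 * (1.08495545 - 1)
m_prop = 70.3856 kg

70.3856 kg


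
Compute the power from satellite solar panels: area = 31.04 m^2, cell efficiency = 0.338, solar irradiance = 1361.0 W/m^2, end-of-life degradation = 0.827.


P = area * eta * S * degradation
P = 31.04 * 0.338 * 1361.0 * 0.827
P = 11808.6989 W

11808.6989 W


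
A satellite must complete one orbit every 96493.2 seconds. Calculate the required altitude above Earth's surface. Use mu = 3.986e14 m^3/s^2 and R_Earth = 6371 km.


T = 96493.2 s
r = (mu*T^2/(4*pi^2))^(1/3) = (3.986e14 * 96493.2^2 / (4*pi^2))^(1/3)
r = 4.5469864e+07 m = 45469.8644 km
alt = r - R_E = 45469.8644 - 6371 = 39098.8644 km

39098.8644 km


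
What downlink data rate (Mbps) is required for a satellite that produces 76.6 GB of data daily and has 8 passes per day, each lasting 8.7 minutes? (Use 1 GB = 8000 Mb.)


total contact time = 8 * 8.7 * 60 = 4176.0000 s
data = 76.6 GB = 612800.0000 Mb
rate = 612800.0000 / 4176.0000 = 146.7433 Mbps

146.7433 Mbps


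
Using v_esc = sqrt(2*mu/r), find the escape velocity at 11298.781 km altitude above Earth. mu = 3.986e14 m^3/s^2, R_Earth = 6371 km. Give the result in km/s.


r = 6371.0 + 11298.781 = 17669.7810 km = 1.7669781e+07 m
v_esc = sqrt(2*mu/r) = sqrt(2*3.986e14 / 1.7669781e+07)
v_esc = 6716.8873 m/s = 6.7169 km/s

6.7169 km/s


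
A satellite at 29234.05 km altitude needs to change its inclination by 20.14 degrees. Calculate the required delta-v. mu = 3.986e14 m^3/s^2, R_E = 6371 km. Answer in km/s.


r = 35605.0500 km = 3.560505e+07 m
V = sqrt(mu/r) = 3345.8992 m/s
di = 20.14 deg = 0.3515093 rad
dV = 2*V*sin(di/2) = 2*3345.8992*sin(0.1757547)
dV = 1170.0691 m/s = 1.1701 km/s

1.1701 km/s


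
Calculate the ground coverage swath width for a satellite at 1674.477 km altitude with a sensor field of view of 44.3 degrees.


FOV = 44.3 deg = 0.7731809 rad
swath = 2 * alt * tan(FOV/2) = 2 * 1674.477 * tan(0.3865904)
swath = 2 * 1674.477 * 0.4070748
swath = 1363.2748 km

1363.2748 km


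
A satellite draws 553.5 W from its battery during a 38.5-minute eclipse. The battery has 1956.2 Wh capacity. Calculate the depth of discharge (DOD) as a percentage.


E_used = P * t / 60 = 553.5 * 38.5 / 60 = 355.1625 Wh
DOD = E_used / E_total * 100 = 355.1625 / 1956.2 * 100
DOD = 18.1557 %

18.1557 %


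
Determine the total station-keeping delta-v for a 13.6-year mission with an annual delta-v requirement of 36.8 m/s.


dV = rate * years = 36.8 * 13.6
dV = 500.4800 m/s

500.4800 m/s


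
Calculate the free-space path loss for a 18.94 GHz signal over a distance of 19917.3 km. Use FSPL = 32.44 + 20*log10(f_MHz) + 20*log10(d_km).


f = 18.94 GHz = 18940.0000 MHz
d = 19917.3 km
FSPL = 32.44 + 20*log10(18940.0000) + 20*log10(19917.3)
FSPL = 32.44 + 85.5476 + 85.9846
FSPL = 203.9722 dB

203.9722 dB


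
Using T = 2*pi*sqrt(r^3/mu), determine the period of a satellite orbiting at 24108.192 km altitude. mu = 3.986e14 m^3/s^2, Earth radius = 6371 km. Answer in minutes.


r = 30479.1920 km = 3.0479192e+07 m
T = 2*pi*sqrt(r^3/mu) = 2*pi*sqrt(2.8314595e+22 / 3.986e14)
T = 52956.1490 s = 882.6025 min

882.6025 minutes


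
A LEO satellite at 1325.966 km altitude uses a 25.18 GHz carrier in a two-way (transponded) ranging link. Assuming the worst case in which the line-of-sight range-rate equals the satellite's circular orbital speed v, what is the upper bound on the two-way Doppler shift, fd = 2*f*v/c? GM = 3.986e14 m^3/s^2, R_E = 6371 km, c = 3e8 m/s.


r = 7.696966e+06 m
v = sqrt(mu/r) = 7196.2934 m/s (worst-case radial velocity)
f = 25.18 GHz = 2.518e+10 Hz
fd = 2*f*v/c = 2*2.518e+10*7196.2934/3.0e+08
fd = 1.2080178e+06 Hz

1.2080e+06 Hz


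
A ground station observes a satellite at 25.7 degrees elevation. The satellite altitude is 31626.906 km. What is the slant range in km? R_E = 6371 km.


h = 31626.906 km, el = 25.7 deg
d = -R_E*sin(el) + sqrt((R_E*sin(el))^2 + 2*R_E*h + h^2)
d = -6371.0000*sin(0.4485496) + sqrt((6371.0000*0.4336591)^2 + 2*6371.0000*31626.906 + 31626.906^2)
d = 34798.9007 km

34798.9007 km


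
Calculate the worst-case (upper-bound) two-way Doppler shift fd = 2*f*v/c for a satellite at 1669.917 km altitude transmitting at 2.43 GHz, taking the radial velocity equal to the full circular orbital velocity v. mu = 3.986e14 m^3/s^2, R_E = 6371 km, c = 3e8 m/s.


r = 8.040917e+06 m
v = sqrt(mu/r) = 7040.7003 m/s (worst-case radial velocity)
f = 2.43 GHz = 2.43e+09 Hz
fd = 2*f*v/c = 2*2.43e+09*7040.7003/3.0e+08
fd = 114059.3447 Hz

114059.3447 Hz


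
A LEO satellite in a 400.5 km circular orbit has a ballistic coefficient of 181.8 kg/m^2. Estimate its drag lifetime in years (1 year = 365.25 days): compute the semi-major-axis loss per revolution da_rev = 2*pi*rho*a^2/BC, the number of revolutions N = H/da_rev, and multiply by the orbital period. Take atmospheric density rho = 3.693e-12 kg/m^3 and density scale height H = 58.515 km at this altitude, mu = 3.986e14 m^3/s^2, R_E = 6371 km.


a = R_E + alt = 6771.5000 km = 6.7715e+06 m
da_rev = 2*pi*rho*a^2/BC = 2*pi*3.693e-12*(6.7715e+06)^2/181.8 = 5.852414 m per revolution
N = H/da_rev = 58515.0000 m / 5.852414 m = 9998.4377 revolutions
P = 2*pi*sqrt(a^3/mu) = 5545.4724 s
lifetime = N*P = 9998.4377 * 5545.4724 = 5.544606e+07 s = 641.7368 days
years = 641.7368 / 365.25 = 1.7570 years

1.7570 years


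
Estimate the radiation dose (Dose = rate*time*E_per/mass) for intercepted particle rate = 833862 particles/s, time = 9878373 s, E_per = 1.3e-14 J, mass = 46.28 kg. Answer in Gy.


Total energy deposited = rate * time * E_per
  = 833862 * 9878373 * 1.3e-14 = 0.1070836 J
Dose = E_total / mass = 0.1070836 / 46.28
Dose = 0.00231382 Gy

0.0023 Gy


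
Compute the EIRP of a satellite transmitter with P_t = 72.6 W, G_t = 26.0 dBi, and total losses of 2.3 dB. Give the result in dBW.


Pt = 72.6 W = 18.6094 dBW
EIRP = Pt_dBW + Gt - losses = 18.6094 + 26.0 - 2.3 = 42.3094 dBW

42.3094 dBW


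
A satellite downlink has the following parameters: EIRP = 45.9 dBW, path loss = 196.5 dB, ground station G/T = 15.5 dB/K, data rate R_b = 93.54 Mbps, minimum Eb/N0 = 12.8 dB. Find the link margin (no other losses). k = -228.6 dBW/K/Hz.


C/N0 = EIRP - FSPL + G/T - k = 45.9 - 196.5 + 15.5 - (-228.6)
C/N0 = 93.5000 dB-Hz
R_b = 93.54 Mbps = 9.354e+07 bps -> 10*log10(R_b) = 79.7100 dB-Hz
Eb/N0 = C/N0 - 10*log10(R_b) = 93.5000 - 79.7100 = 13.7900 dB
Margin = Eb/N0 - Eb/N0_req = 13.7900 - 12.8 = 0.9900263 dB (link closes)

0.9900 dB


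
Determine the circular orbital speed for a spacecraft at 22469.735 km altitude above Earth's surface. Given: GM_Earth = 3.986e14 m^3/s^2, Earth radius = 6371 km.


r = R_E + alt = 6371.0 + 22469.735 = 28840.7350 km = 2.8840735e+07 m
v = sqrt(mu/r) = sqrt(3.986e14 / 2.8840735e+07) = 3717.6242 m/s = 3.7176 km/s

3.7176 km/s


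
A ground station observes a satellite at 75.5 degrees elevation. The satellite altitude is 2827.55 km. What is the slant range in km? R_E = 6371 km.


h = 2827.55 km, el = 75.5 deg
d = -R_E*sin(el) + sqrt((R_E*sin(el))^2 + 2*R_E*h + h^2)
d = -6371.0000*sin(1.3177) + sqrt((6371.0000*0.9681476)^2 + 2*6371.0000*2827.55 + 2827.55^2)
d = 2891.1119 km

2891.1119 km


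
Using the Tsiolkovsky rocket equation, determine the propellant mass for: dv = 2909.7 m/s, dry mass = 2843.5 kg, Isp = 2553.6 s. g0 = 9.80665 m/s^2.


ve = Isp * g0 = 2553.6 * 9.80665 = 25042.261440 m/s
mass ratio = exp(dv/ve) = exp(2909.7/25042.261440) = 1.12321104
m_prop = m_dry * (mr - 1) = 2843.5 * (1.12321104 - 1)
m_prop = 350.3506 kg

350.3506 kg


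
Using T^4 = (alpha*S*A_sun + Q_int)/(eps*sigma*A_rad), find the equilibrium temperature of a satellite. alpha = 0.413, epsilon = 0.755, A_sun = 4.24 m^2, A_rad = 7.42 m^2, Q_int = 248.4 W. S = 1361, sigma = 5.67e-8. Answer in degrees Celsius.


Numerator = alpha*S*A_sun + Q_int = 0.413*1361*4.24 + 248.4 = 2631.6743 W
Denominator = eps*sigma*A_rad = 0.755*5.67e-8*7.42 = 3.1763907e-07 W/K^4
T^4 = 8.285109e+09 K^4
T = 301.6995 K = 28.5495 C

28.5495 degrees Celsius


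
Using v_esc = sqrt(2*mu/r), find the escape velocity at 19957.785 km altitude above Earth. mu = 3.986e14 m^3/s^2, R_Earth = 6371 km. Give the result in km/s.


r = 6371.0 + 19957.785 = 26328.7850 km = 2.6328785e+07 m
v_esc = sqrt(2*mu/r) = sqrt(2*3.986e14 / 2.6328785e+07)
v_esc = 5502.6037 m/s = 5.5026 km/s

5.5026 km/s
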